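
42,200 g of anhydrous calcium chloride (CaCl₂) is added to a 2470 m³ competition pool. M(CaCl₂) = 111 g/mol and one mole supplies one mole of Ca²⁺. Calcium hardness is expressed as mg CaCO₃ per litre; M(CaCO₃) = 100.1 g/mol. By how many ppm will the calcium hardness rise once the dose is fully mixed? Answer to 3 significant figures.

15.4 ppm

Volume: 2470 m³ = 2,470,000 L.
Moles of Ca²⁺: 42,200 g ÷ 111 g/mol = 380.2 mol.
As CaCO₃: 380.2 mol × 100.1 g/mol = 38,060 g.
Rise: 38,060 g / 2,470,000 L × 1000 = 15.41 mg/L.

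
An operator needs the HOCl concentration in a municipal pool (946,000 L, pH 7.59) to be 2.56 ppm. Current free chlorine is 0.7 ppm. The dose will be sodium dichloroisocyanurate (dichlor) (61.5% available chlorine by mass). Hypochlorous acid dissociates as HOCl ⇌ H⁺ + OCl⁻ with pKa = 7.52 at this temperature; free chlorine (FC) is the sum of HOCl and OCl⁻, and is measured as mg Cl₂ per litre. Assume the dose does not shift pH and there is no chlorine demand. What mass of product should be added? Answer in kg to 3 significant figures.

[OCl⁻]/[HOCl] = 10^(pH − pKa) = 10^(7.59 − 7.52) = 1.175; fraction as HOCl = 1/(1 + 1.175) = 0.4598.
Free chlorine required for 2.56 ppm HOCl: 2.56 / 0.4598 = 5.568 ppm.
FC to add: 5.568 − 0.7 = 4.868 mg/L as Cl₂.
Cl₂ equivalent: 4.868 mg/L × 946,000 L = 4605 g.
Product at 61.5% available Cl: 4605 / 0.615 = 7488 g.

7.49 kg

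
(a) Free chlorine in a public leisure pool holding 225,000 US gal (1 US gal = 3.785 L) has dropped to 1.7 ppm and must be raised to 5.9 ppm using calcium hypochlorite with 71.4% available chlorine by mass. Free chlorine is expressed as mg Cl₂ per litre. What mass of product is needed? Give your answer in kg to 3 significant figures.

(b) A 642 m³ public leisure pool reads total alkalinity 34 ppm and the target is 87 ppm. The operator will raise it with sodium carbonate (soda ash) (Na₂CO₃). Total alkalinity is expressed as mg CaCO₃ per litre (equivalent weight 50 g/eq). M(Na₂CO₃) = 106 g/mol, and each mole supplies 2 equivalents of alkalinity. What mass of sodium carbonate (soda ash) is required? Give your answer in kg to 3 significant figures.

(a) 5.01 kg; (b) 36.1 kg

(a) Volume: 225,000 US gal × 3.785 L/gal = 851,625 L.
(a) Chlorine deficit: 5.9 − 1.7 = 4.2 ppm = 4.2 mg/L as Cl₂.
(a) Cl₂ equivalent needed: 4.2 mg/L × 851,625 L = 3,577,000 mg = 3577 g.
(a) Product at 71.4% available chlorine: 3577 / 0.714 = 5010 g.

(b) Volume: 642 m³ = 642,000 L.
(b) Alkalinity to add: (87 − 34) = 53 mg/L as CaCO₃ × 642,000 L = 34,030 g as CaCO₃.
(b) Equivalents: 34,030 g ÷ 50 g/eq = 680.5 eq.
(b) Each mole of Na₂CO₃ supplies 2 eq, so 680.5 / 2 = 340.3 mol.
(b) Mass: 340.3 mol × 106 g/mol = 36,070 g.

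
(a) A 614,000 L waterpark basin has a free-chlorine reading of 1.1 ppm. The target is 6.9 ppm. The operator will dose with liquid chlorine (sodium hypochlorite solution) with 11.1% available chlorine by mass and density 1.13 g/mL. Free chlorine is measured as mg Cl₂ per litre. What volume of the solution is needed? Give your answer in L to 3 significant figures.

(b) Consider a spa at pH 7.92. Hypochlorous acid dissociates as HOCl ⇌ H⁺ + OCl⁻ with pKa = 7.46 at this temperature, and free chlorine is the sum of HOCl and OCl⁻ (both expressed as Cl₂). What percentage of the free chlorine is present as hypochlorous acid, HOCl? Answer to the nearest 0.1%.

(a) 28.4 L; (b) 25.7%

(a) Chlorine deficit: 6.9 − 1.1 = 5.8 ppm = 5.8 mg/L as Cl₂.
(a) Cl₂ equivalent needed: 5.8 mg/L × 614,000 L = 3,561,000 mg = 3561 g.
(a) Product at 11.1% available chlorine: 3561 / 0.111 = 32,080 g.
(a) Volume at density 1.13 g/mL: 32,080 g ÷ 1.13 g/mL = 28,390 mL.

(b) [OCl⁻]/[HOCl] = 10^(pH − pKa) = 10^(7.92 − 7.46) = 10^0.46 = 2.884.
(b) Fraction as HOCl = 1 / (1 + 2.884) = 0.2575.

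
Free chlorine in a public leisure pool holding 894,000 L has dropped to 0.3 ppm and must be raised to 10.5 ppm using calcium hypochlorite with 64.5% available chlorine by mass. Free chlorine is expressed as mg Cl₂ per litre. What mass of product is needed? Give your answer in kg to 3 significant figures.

Chlorine deficit: 10.5 − 0.3 = 10.2 ppm = 10.2 mg/L as Cl₂.
Cl₂ equivalent needed: 10.2 mg/L × 894,000 L = 9,119,000 mg = 9119 g.
Product at 64.5% available chlorine: 9119 / 0.645 = 14,140 g.

14.1 kg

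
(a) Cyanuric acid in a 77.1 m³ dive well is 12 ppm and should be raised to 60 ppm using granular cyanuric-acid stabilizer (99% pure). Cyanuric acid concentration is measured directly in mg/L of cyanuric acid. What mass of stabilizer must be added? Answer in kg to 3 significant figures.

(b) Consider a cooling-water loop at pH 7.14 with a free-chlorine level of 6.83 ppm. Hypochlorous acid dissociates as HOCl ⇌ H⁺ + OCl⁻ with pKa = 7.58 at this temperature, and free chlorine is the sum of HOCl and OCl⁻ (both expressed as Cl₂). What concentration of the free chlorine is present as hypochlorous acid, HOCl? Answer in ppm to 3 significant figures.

(a) Volume: 77.1 m³ = 77,100 L.
(a) CYA to add: (60 − 12) = 48 mg/L × 77,100 L = 3701 g cyanuric acid.
(a) At 99% purity: 3701 / 0.99 = 3738 g product.

(b) [OCl⁻]/[HOCl] = 10^(pH − pKa) = 10^(7.14 − 7.58) = 10^-0.44 = 0.3631.
(b) Fraction as HOCl = 1 / (1 + 0.3631) = 0.7336.
(b) HOCl = 0.7336 × 6.83 ppm = 5.011 ppm.

(a) 3.74 kg; (b) 5.01 ppm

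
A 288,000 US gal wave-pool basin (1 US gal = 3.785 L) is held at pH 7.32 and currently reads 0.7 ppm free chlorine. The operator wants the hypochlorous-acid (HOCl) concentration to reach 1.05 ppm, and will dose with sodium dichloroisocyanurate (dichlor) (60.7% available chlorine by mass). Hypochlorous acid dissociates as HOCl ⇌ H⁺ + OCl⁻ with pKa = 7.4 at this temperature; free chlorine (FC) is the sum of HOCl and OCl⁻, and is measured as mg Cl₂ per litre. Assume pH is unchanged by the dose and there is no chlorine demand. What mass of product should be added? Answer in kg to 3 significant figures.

2.20 kg

Volume: 288,000 US gal × 3.785 L/gal = 1,090,080 L.
[OCl⁻]/[HOCl] = 10^(pH − pKa) = 10^(7.32 − 7.4) = 0.8318; fraction as HOCl = 1/(1 + 0.8318) = 0.5459.
Free chlorine required for 1.05 ppm HOCl: 1.05 / 0.5459 = 1.923 ppm.
FC to add: 1.923 − 0.7 = 1.223 mg/L as Cl₂.
Cl₂ equivalent: 1.223 mg/L × 1,090,080 L = 1334 g.
Product at 60.7% available Cl: 1334 / 0.607 = 2197 g.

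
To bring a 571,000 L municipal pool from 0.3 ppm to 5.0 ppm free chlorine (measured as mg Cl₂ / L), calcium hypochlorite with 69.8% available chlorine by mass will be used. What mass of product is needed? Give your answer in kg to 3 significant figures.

3.84 kg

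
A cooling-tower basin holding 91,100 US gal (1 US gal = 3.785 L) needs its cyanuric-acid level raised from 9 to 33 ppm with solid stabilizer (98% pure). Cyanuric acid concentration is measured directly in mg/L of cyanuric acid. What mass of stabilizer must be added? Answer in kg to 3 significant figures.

Volume: 91,100 US gal × 3.785 L/gal = 344,814 L.
CYA to add: (33 − 9) = 24 mg/L × 344,814 L = 8276 g cyanuric acid.
At 98% purity: 8276 / 0.98 = 8444 g product.

8.44 kg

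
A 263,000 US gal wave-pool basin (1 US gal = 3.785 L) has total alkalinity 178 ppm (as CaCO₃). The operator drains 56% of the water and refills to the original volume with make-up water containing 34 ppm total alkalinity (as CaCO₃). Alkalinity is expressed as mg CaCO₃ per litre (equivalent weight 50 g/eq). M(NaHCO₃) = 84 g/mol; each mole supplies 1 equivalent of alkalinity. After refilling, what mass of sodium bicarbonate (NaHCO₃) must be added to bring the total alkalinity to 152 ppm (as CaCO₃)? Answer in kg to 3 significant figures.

91.4 kg

Volume: 263,000 US gal × 3.785 L/gal = 995,455 L.
After draining 56% and refilling: 178 × 0.44 + 34 × 0.56 = 97.36 ppm.
Deficit to target: 152 − 97.36 = 54.64 mg/L.
As CaCO₃: 54.64 mg/L × 995,455 L = 54,390 g; ÷ 50 g/eq ÷ 1 = 1088 mol NaHCO₃.
Mass: 1088 × 84 = 91,380 g.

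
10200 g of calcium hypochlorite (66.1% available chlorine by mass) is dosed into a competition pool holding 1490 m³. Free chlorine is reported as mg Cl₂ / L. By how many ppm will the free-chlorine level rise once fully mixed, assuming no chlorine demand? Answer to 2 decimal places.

4.52 ppm

Volume: 1490 m³ = 1,490,000 L.
Available chlorine delivered: 10,200 g × 0.661 = 6742 g as Cl₂.
Concentration rise: 6742 g / 1,490,000 L = 4.525 mg/L = 4.52 ppm.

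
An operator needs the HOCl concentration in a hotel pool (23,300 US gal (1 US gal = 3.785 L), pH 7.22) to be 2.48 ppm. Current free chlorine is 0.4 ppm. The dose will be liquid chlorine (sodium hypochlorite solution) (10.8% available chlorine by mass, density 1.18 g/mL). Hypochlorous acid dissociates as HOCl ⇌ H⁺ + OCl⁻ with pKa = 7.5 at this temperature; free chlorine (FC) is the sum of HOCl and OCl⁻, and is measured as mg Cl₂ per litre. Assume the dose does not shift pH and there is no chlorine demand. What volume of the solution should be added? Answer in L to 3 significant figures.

2.34 L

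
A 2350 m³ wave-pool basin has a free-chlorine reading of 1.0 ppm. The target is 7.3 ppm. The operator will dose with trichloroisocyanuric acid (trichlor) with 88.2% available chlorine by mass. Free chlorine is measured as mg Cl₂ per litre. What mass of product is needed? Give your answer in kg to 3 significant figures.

Volume: 2350 m³ = 2,350,000 L.
Chlorine deficit: 7.3 − 1.0 = 6.3 ppm = 6.3 mg/L as Cl₂.
Cl₂ equivalent needed: 6.3 mg/L × 2,350,000 L = 14,800,000 mg = 14,800 g.
Product at 88.2% available chlorine: 14,800 / 0.882 = 16,790 g.

16.8 kg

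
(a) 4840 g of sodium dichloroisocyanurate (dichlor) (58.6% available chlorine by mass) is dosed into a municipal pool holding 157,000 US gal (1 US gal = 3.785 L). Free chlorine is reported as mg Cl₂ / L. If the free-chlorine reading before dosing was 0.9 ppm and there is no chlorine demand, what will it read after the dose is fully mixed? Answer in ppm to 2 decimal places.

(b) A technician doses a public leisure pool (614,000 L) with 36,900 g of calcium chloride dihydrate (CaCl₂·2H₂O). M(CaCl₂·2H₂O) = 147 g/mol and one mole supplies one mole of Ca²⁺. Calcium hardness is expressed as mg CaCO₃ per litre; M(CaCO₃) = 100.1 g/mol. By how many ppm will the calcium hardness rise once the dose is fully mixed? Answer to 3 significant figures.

(a) Volume: 157,000 US gal × 3.785 L/gal = 594,245 L.
(a) Available chlorine delivered: 4840 g × 0.586 = 2836 g as Cl₂.
(a) Concentration rise: 2836 g / 594,245 L = 4.773 mg/L = 4.77 ppm.
(a) Final FC: 0.9 + 4.77 = 5.67 ppm.

(b) Moles of Ca²⁺: 36,900 g ÷ 147 g/mol = 251 mol.
(b) As CaCO₃: 251 mol × 100.1 g/mol = 25,130 g.
(b) Rise: 25,130 g / 614,000 L × 1000 = 40.92 mg/L.

(a) 5.67 ppm; (b) 40.9 ppm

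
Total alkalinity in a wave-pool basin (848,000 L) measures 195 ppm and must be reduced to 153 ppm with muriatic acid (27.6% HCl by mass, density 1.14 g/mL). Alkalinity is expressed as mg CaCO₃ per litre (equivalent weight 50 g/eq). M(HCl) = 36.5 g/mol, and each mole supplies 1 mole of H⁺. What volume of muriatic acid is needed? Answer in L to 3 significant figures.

Alkalinity to neutralize: (195 − 153) = 42 mg/L as CaCO₃ × 848,000 L = 35,620 g as CaCO₃.
Equivalents of H⁺ required: 35,620 ÷ 50 g/eq = 712.3 eq = 712.3 mol HCl.
Mass of HCl: 712.3 × 36.5 = 26,000 g.
Mass of 27.6% solution: 26,000 / 0.276 = 94,200 g.
Volume: 94,200 g ÷ 1.14 g/mL = 82,630 mL.

82.6 L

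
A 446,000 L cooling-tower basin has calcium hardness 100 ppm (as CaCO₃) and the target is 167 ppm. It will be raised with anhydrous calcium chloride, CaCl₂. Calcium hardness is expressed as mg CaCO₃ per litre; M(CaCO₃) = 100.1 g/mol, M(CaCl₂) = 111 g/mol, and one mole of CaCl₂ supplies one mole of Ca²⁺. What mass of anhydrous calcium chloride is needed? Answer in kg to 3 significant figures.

Hardness to add: (167 − 100) = 67 mg/L as CaCO₃ × 446,000 L = 29,880 g as CaCO₃.
Moles of Ca²⁺ (1 mol Ca²⁺ ≡ 1 mol CaCO₃): 29,880 / 100.1 g/mol = 298.5 mol.
Mass of CaCl₂: 298.5 × 111 = 33,140 g.

33.1 kg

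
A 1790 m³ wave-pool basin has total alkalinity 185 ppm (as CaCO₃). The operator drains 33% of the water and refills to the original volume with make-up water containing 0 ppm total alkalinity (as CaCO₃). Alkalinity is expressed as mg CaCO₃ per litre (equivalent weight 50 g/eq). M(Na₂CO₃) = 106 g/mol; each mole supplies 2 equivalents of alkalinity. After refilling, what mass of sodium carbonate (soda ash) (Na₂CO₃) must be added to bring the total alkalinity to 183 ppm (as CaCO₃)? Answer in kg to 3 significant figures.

112 kg

Volume: 1790 m³ = 1,790,000 L.
After draining 33% and refilling: 185 × 0.67 + 0 × 0.33 = 123.95 ppm.
Deficit to target: 183 − 123.95 = 59.05 mg/L.
As CaCO₃: 59.05 mg/L × 1,790,000 L = 105,700 g; ÷ 50 g/eq ÷ 2 = 1057 mol Na₂CO₃.
Mass: 1057 × 106 = 112,000 g.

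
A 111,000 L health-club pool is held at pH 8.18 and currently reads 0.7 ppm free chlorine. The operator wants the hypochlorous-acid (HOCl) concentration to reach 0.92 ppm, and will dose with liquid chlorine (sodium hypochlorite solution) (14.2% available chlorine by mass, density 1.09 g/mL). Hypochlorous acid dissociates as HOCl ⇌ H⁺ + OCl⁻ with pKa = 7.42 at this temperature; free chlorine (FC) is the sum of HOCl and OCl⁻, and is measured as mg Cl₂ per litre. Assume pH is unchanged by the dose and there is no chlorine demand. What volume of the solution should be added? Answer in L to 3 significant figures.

[OCl⁻]/[HOCl] = 10^(pH − pKa) = 10^(8.18 − 7.42) = 5.754; fraction as HOCl = 1/(1 + 5.754) = 0.1481.
Free chlorine required for 0.92 ppm HOCl: 0.92 / 0.1481 = 6.214 ppm.
FC to add: 6.214 − 0.7 = 5.514 mg/L as Cl₂.
Cl₂ equivalent: 5.514 mg/L × 111,000 L = 612.1 g.
Product at 14.2% available Cl: 612.1 / 0.142 = 4310 g.
Volume: 4310 g ÷ 1.09 g/mL = 3954 mL.

3.95 L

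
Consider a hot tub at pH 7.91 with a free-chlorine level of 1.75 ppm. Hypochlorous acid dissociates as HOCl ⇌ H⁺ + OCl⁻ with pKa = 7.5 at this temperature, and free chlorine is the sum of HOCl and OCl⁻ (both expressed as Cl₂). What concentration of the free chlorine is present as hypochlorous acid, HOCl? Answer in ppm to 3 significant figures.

[OCl⁻]/[HOCl] = 10^(pH − pKa) = 10^(7.91 − 7.5) = 10^0.41 = 2.57.
Fraction as HOCl = 1 / (1 + 2.57) = 0.2801.
HOCl = 0.2801 × 1.75 ppm = 0.4901 ppm.

0.490 ppm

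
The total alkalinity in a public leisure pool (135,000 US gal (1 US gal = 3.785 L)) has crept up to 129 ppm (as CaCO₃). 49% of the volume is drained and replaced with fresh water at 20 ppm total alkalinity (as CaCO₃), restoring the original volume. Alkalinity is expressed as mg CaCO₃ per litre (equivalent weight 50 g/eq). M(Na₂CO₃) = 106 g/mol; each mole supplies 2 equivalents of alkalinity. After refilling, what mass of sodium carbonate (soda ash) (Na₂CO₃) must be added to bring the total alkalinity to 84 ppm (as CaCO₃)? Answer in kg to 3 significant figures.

Volume: 135,000 US gal × 3.785 L/gal = 510,975 L.
After draining 49% and refilling: 129 × 0.51 + 20 × 0.49 = 75.59 ppm.
Deficit to target: 84 − 75.59 = 8.41 mg/L.
As CaCO₃: 8.41 mg/L × 510,975 L = 4297 g; ÷ 50 g/eq ÷ 2 = 42.97 mol Na₂CO₃.
Mass: 42.97 × 106 = 4555 g.

4.56 kg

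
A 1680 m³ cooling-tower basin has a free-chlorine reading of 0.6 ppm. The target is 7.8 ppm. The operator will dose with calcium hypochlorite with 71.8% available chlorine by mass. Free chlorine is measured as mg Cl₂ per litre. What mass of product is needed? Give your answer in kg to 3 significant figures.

16.8 kg

Volume: 1680 m³ = 1,680,000 L.
Chlorine deficit: 7.8 − 0.6 = 7.2 ppm = 7.2 mg/L as Cl₂.
Cl₂ equivalent needed: 7.2 mg/L × 1,680,000 L = 12,100,000 mg = 12,100 g.
Product at 71.8% available chlorine: 12,100 / 0.718 = 16,850 g.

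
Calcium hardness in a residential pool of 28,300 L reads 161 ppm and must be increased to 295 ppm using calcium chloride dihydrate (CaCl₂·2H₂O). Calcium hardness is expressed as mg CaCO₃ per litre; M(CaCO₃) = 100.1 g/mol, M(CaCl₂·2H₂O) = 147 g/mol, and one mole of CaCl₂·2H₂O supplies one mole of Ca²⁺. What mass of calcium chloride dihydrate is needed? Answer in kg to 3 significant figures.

5.57 kg

Hardness to add: (295 − 161) = 134 mg/L as CaCO₃ × 28,300 L = 3792 g as CaCO₃.
Moles of Ca²⁺ (1 mol Ca²⁺ ≡ 1 mol CaCO₃): 3792 / 100.1 g/mol = 37.88 mol.
Mass of CaCl₂·2H₂O: 37.88 × 147 = 5569 g.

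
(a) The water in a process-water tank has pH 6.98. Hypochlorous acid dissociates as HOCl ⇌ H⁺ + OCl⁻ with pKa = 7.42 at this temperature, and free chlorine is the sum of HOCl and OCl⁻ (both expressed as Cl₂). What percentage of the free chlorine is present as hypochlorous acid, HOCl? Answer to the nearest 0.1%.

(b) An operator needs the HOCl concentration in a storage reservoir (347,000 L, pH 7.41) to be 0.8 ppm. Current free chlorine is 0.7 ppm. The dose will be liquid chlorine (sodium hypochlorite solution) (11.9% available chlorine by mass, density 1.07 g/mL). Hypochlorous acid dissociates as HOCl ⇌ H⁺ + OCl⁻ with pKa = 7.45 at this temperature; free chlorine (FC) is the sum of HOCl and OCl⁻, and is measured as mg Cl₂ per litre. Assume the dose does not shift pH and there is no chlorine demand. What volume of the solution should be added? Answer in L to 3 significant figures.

(a) 73.4%; (b) 2.26 L

(a) [OCl⁻]/[HOCl] = 10^(pH − pKa) = 10^(6.98 − 7.42) = 10^-0.44 = 0.3631.
(a) Fraction as HOCl = 1 / (1 + 0.3631) = 0.7336.

(b) [OCl⁻]/[HOCl] = 10^(pH − pKa) = 10^(7.41 − 7.45) = 0.912; fraction as HOCl = 1/(1 + 0.912) = 0.523.
(b) Free chlorine required for 0.8 ppm HOCl: 0.8 / 0.523 = 1.53 ppm.
(b) FC to add: 1.53 − 0.7 = 0.8296 mg/L as Cl₂.
(b) Cl₂ equivalent: 0.8296 mg/L × 347,000 L = 287.9 g.
(b) Product at 11.9% available Cl: 287.9 / 0.119 = 2419 g.
(b) Volume: 2419 g ÷ 1.07 g/mL = 2261 mL.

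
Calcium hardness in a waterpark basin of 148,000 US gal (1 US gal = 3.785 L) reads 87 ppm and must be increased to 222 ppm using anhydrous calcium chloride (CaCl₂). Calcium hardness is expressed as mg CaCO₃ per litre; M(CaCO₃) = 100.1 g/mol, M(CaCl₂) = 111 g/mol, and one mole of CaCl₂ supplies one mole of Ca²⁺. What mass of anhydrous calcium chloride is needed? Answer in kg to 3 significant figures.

Volume: 148,000 US gal × 3.785 L/gal = 560,180 L.
Hardness to add: (222 − 87) = 135 mg/L as CaCO₃ × 560,180 L = 75,620 g as CaCO₃.
Moles of Ca²⁺ (1 mol Ca²⁺ ≡ 1 mol CaCO₃): 75,620 / 100.1 g/mol = 755.5 mol.
Mass of CaCl₂: 755.5 × 111 = 83,860 g.

83.9 kg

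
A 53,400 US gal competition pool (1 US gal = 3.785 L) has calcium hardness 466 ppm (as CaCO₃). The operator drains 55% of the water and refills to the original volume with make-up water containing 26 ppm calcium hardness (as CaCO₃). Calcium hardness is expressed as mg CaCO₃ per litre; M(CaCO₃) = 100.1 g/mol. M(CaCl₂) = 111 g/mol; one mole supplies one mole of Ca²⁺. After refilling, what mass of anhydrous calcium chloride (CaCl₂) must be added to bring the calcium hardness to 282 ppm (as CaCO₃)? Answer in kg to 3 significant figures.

13.0 kg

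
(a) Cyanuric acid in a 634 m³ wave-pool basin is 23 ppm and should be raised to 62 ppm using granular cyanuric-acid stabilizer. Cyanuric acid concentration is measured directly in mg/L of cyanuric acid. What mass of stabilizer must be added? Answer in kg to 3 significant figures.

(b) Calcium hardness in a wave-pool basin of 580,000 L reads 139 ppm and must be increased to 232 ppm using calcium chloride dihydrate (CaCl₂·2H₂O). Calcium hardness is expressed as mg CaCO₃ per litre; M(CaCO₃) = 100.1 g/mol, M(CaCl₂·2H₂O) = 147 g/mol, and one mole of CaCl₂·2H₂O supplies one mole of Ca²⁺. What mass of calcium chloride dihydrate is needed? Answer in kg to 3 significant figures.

(a) Volume: 634 m³ = 634,000 L.
(a) CYA to add: (62 − 23) = 39 mg/L × 634,000 L = 24,730 g cyanuric acid.

(b) Hardness to add: (232 − 139) = 93 mg/L as CaCO₃ × 580,000 L = 53,940 g as CaCO₃.
(b) Moles of Ca²⁺ (1 mol Ca²⁺ ≡ 1 mol CaCO₃): 53,940 / 100.1 g/mol = 538.9 mol.
(b) Mass of CaCl₂·2H₂O: 538.9 × 147 = 79,210 g.

(a) 24.7 kg; (b) 79.2 kg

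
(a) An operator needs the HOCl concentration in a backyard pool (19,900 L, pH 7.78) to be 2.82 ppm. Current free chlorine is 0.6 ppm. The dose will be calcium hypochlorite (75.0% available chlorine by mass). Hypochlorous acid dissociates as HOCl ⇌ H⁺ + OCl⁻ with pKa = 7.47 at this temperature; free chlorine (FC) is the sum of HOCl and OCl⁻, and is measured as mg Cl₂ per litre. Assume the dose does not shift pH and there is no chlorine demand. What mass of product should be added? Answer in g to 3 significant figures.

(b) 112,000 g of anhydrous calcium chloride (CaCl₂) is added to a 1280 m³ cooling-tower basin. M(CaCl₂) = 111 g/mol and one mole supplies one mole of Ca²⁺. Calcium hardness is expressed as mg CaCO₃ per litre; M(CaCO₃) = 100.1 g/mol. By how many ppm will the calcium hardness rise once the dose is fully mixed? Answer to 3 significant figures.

(a) 212 g; (b) 78.9 ppm

(a) [OCl⁻]/[HOCl] = 10^(pH − pKa) = 10^(7.78 − 7.47) = 2.042; fraction as HOCl = 1/(1 + 2.042) = 0.3288.
(a) Free chlorine required for 2.82 ppm HOCl: 2.82 / 0.3288 = 8.578 ppm.
(a) FC to add: 8.578 − 0.6 = 7.978 mg/L as Cl₂.
(a) Cl₂ equivalent: 7.978 mg/L × 19,900 L = 158.8 g.
(a) Product at 75.0% available Cl: 158.8 / 0.75 = 211.7 g.

(b) Volume: 1280 m³ = 1,280,000 L.
(b) Moles of Ca²⁺: 112,000 g ÷ 111 g/mol = 1009 mol.
(b) As CaCO₃: 1009 mol × 100.1 g/mol = 101,000 g.
(b) Rise: 101,000 g / 1,280,000 L × 1000 = 78.91 mg/L.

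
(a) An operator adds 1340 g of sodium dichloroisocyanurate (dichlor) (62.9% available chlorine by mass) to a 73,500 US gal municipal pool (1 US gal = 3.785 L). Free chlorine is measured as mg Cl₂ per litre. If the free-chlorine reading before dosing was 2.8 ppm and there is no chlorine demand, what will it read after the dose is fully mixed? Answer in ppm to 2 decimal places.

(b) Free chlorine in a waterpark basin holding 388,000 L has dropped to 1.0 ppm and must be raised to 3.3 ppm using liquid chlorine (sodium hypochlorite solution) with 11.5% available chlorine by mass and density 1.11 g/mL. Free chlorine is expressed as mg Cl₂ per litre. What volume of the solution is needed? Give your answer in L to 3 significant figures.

(a) 5.83 ppm; (b) 6.99 L

(a) Volume: 73,500 US gal × 3.785 L/gal = 278,198 L.
(a) Available chlorine delivered: 1340 g × 0.629 = 842.9 g as Cl₂.
(a) Concentration rise: 842.9 g / 278,198 L = 3.03 mg/L = 3.03 ppm.
(a) Final FC: 2.8 + 3.03 = 5.83 ppm.

(b) Chlorine deficit: 3.3 − 1.0 = 2.3 ppm = 2.3 mg/L as Cl₂.
(b) Cl₂ equivalent needed: 2.3 mg/L × 388,000 L = 892,400 mg = 892.4 g.
(b) Product at 11.5% available chlorine: 892.4 / 0.115 = 7760 g.
(b) Volume at density 1.11 g/mL: 7760 g ÷ 1.11 g/mL = 6991 mL.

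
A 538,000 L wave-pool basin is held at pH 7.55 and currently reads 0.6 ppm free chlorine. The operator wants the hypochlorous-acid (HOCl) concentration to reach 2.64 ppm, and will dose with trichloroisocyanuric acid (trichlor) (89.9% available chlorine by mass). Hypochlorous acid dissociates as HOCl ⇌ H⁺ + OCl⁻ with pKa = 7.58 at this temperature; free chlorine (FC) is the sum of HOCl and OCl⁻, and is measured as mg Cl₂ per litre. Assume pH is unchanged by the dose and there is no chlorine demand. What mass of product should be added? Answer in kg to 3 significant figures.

2.70 kg

[OCl⁻]/[HOCl] = 10^(pH − pKa) = 10^(7.55 − 7.58) = 0.9333; fraction as HOCl = 1/(1 + 0.9333) = 0.5173.
Free chlorine required for 2.64 ppm HOCl: 2.64 / 0.5173 = 5.104 ppm.
FC to add: 5.104 − 0.6 = 4.504 mg/L as Cl₂.
Cl₂ equivalent: 4.504 mg/L × 538,000 L = 2423 g.
Product at 89.9% available Cl: 2423 / 0.899 = 2695 g.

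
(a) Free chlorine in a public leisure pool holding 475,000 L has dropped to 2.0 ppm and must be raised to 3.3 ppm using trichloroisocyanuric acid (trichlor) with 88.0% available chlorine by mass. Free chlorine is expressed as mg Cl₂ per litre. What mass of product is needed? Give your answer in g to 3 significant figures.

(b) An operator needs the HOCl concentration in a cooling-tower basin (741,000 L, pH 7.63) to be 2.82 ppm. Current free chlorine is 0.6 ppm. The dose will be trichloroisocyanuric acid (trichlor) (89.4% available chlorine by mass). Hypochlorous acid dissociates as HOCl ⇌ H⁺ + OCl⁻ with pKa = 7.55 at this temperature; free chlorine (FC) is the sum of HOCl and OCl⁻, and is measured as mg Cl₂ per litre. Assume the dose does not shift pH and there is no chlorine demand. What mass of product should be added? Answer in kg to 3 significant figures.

(a) 702 g; (b) 4.65 kg

(a) Chlorine deficit: 3.3 − 2.0 = 1.3 ppm = 1.3 mg/L as Cl₂.
(a) Cl₂ equivalent needed: 1.3 mg/L × 475,000 L = 617,500 mg = 617.5 g.
(a) Product at 88.0% available chlorine: 617.5 / 0.88 = 701.7 g.

(b) [OCl⁻]/[HOCl] = 10^(pH − pKa) = 10^(7.63 − 7.55) = 1.202; fraction as HOCl = 1/(1 + 1.202) = 0.4541.
(b) Free chlorine required for 2.82 ppm HOCl: 2.82 / 0.4541 = 6.21 ppm.
(b) FC to add: 6.21 − 0.6 = 5.61 mg/L as Cl₂.
(b) Cl₂ equivalent: 5.61 mg/L × 741,000 L = 4157 g.
(b) Product at 89.4% available Cl: 4157 / 0.894 = 4650 g.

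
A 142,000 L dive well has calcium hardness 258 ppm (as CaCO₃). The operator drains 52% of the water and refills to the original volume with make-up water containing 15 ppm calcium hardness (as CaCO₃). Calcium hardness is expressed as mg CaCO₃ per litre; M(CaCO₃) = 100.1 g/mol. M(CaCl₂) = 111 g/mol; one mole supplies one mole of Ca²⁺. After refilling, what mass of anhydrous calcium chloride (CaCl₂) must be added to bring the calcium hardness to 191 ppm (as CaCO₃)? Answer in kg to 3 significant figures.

9.35 kg

After draining 52% and refilling: 258 × 0.48 + 15 × 0.52 = 131.64 ppm.
Deficit to target: 191 − 131.64 = 59.36 mg/L.
As CaCO₃: 59.36 mg/L × 142,000 L = 8429 g; ÷ 100.1 = 84.21 mol Ca²⁺.
Mass: 84.21 × 111 = 9347 g.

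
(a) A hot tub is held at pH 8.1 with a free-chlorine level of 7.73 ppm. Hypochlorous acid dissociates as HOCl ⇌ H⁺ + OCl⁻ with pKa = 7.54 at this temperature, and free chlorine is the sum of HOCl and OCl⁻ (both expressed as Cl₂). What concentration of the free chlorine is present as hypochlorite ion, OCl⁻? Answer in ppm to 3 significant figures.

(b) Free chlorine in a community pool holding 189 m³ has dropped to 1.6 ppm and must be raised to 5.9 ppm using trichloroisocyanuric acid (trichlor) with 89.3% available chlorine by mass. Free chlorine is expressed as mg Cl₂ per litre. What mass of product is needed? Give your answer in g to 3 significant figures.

(a) 6.06 ppm; (b) 910 g

(a) [OCl⁻]/[HOCl] = 10^(pH − pKa) = 10^(8.1 − 7.54) = 10^0.56 = 3.631.
(a) Fraction as HOCl = 1 / (1 + 3.631) = 0.2159.
(a) OCl⁻ = (1 − 0.2159) × 7.73 ppm = 6.061 ppm.

(b) Volume: 189 m³ = 189,000 L.
(b) Chlorine deficit: 5.9 − 1.6 = 4.3 ppm = 4.3 mg/L as Cl₂.
(b) Cl₂ equivalent needed: 4.3 mg/L × 189,000 L = 812,700 mg = 812.7 g.
(b) Product at 89.3% available chlorine: 812.7 / 0.893 = 910.1 g.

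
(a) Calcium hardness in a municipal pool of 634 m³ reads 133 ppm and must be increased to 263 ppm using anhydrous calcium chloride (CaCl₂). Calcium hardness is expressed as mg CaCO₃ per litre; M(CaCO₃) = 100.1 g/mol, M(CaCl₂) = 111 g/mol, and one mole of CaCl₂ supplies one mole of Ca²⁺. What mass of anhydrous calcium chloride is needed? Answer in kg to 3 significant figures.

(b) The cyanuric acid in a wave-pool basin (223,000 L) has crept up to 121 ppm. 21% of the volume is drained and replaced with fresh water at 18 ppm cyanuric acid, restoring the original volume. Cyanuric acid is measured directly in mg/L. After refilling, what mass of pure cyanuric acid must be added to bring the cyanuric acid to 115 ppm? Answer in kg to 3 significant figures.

(a) Volume: 634 m³ = 634,000 L.
(a) Hardness to add: (263 − 133) = 130 mg/L as CaCO₃ × 634,000 L = 82,420 g as CaCO₃.
(a) Moles of Ca²⁺ (1 mol Ca²⁺ ≡ 1 mol CaCO₃): 82,420 / 100.1 g/mol = 823.4 mol.
(a) Mass of CaCl₂: 823.4 × 111 = 91,390 g.

(b) After draining 21% and refilling: 121 × 0.79 + 18 × 0.21 = 99.37 ppm.
(b) Deficit to target: 115 − 99.37 = 15.63 mg/L.
(b) Mass: 15.63 mg/L × 223,000 L = 3485 g cyanuric acid.

(a) 91.4 kg; (b) 3.49 kg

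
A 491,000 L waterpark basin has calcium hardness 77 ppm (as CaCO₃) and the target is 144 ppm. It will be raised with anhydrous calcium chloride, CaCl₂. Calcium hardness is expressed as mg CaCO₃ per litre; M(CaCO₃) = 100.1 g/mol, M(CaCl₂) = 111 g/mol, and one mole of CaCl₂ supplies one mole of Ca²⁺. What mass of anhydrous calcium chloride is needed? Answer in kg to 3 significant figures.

Hardness to add: (144 − 77) = 67 mg/L as CaCO₃ × 491,000 L = 32,900 g as CaCO₃.
Moles of Ca²⁺ (1 mol Ca²⁺ ≡ 1 mol CaCO₃): 32,900 / 100.1 g/mol = 328.6 mol.
Mass of CaCl₂: 328.6 × 111 = 36,480 g.

36.5 kg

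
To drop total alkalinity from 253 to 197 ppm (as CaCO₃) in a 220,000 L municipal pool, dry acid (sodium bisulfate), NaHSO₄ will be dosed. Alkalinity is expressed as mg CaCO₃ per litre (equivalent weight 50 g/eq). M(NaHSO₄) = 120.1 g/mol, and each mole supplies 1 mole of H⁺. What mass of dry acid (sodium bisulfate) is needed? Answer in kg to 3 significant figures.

29.6 kg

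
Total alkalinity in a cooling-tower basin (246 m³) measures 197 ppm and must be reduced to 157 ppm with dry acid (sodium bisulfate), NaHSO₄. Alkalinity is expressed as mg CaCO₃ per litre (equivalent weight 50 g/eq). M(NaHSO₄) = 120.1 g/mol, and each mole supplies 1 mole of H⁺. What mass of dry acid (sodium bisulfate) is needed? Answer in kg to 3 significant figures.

Volume: 246 m³ = 246,000 L.
Alkalinity to neutralize: (197 − 157) = 40 mg/L as CaCO₃ × 246,000 L = 9840 g as CaCO₃.
Equivalents of H⁺ required: 9840 ÷ 50 g/eq = 196.8 eq = 196.8 mol NaHSO₄.
Mass of NaHSO₄: 196.8 × 120.1 = 23,640 g.

23.6 kg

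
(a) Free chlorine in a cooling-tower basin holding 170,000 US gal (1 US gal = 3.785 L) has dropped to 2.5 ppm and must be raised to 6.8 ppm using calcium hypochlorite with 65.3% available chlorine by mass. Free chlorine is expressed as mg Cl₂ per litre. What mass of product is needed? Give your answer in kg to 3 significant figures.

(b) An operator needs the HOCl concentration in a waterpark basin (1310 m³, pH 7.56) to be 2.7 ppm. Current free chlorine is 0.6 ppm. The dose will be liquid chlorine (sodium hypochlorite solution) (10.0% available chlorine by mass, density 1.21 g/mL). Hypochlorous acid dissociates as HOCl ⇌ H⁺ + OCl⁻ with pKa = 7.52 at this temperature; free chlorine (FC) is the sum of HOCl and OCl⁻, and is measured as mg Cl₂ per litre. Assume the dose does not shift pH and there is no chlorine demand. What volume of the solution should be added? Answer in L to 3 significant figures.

(a) 4.24 kg; (b) 54.8 L

(a) Volume: 170,000 US gal × 3.785 L/gal = 643,450 L.
(a) Chlorine deficit: 6.8 − 2.5 = 4.3 ppm = 4.3 mg/L as Cl₂.
(a) Cl₂ equivalent needed: 4.3 mg/L × 643,450 L = 2,767,000 mg = 2767 g.
(a) Product at 65.3% available chlorine: 2767 / 0.653 = 4237 g.

(b) Volume: 1310 m³ = 1,310,000 L.
(b) [OCl⁻]/[HOCl] = 10^(pH − pKa) = 10^(7.56 − 7.52) = 1.096; fraction as HOCl = 1/(1 + 1.096) = 0.477.
(b) Free chlorine required for 2.7 ppm HOCl: 2.7 / 0.477 = 5.66 ppm.
(b) FC to add: 5.66 − 0.6 = 5.06 mg/L as Cl₂.
(b) Cl₂ equivalent: 5.06 mg/L × 1,310,000 L = 6629 g.
(b) Product at 10.0% available Cl: 6629 / 0.1 = 66,290 g.
(b) Volume: 66,290 g ÷ 1.21 g/mL = 54,790 mL.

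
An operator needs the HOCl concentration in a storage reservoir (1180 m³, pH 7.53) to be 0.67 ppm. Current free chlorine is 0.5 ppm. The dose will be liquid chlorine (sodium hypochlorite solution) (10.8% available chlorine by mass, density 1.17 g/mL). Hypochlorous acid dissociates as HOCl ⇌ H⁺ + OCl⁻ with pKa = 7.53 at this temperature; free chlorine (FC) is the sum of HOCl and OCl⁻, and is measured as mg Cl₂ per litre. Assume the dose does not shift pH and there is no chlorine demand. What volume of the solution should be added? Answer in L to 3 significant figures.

7.84 L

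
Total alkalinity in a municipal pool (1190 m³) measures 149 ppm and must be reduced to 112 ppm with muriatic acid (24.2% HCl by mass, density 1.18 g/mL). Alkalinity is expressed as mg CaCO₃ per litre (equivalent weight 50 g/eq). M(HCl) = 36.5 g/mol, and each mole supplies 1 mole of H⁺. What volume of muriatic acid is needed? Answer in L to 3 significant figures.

113 L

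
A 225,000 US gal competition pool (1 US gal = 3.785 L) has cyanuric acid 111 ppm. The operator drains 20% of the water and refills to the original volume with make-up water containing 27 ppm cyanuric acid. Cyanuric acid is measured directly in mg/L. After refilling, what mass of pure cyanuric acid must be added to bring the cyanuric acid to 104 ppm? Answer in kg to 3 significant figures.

8.35 kg

Volume: 225,000 US gal × 3.785 L/gal = 851,625 L.
After draining 20% and refilling: 111 × 0.80 + 27 × 0.20 = 94.2 ppm.
Deficit to target: 104 − 94.2 = 9.8 mg/L.
Mass: 9.8 mg/L × 851,625 L = 8346 g cyanuric acid.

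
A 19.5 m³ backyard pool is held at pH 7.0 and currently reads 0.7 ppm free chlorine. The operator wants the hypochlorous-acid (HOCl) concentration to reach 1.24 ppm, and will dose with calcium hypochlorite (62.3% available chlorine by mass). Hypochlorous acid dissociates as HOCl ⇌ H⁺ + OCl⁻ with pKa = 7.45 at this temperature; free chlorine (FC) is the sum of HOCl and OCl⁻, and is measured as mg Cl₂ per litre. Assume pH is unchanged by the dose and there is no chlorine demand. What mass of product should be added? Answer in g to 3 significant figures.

30.7 g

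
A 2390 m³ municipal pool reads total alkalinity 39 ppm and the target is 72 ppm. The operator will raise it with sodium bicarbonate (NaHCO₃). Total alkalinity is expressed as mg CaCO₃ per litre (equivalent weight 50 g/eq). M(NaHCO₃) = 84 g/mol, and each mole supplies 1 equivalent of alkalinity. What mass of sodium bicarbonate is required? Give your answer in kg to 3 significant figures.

133 kg

Volume: 2390 m³ = 2,390,000 L.
Alkalinity to add: (72 − 39) = 33 mg/L as CaCO₃ × 2,390,000 L = 78,870 g as CaCO₃.
Equivalents: 78,870 g ÷ 50 g/eq = 1577 eq.
NaHCO₃ supplies 1 eq per mole → 1577 mol.
Mass: 1577 mol × 84 g/mol = 132,500 g.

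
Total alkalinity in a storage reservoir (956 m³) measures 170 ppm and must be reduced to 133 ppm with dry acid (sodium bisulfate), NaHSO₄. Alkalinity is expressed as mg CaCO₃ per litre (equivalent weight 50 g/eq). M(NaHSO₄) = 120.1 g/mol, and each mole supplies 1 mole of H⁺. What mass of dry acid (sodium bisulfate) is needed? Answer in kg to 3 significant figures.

85.0 kg

Volume: 956 m³ = 956,000 L.
Alkalinity to neutralize: (170 − 133) = 37 mg/L as CaCO₃ × 956,000 L = 35,370 g as CaCO₃.
Equivalents of H⁺ required: 35,370 ÷ 50 g/eq = 707.4 eq = 707.4 mol NaHSO₄.
Mass of NaHSO₄: 707.4 × 120.1 = 84,960 g.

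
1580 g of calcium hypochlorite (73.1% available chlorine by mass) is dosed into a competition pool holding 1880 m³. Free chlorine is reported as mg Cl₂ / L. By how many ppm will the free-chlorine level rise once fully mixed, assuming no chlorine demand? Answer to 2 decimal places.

Volume: 1880 m³ = 1,880,000 L.
Available chlorine delivered: 1580 g × 0.731 = 1155 g as Cl₂.
Concentration rise: 1155 g / 1,880,000 L = 0.6144 mg/L = 0.61 ppm.

0.61 ppm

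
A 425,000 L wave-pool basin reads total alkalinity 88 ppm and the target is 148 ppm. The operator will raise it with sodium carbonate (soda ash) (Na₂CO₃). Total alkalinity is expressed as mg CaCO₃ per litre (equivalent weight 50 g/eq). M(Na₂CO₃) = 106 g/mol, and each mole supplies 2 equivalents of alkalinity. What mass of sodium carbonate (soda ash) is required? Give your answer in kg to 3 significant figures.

Alkalinity to add: (148 − 88) = 60 mg/L as CaCO₃ × 425,000 L = 25,500 g as CaCO₃.
Equivalents: 25,500 g ÷ 50 g/eq = 510 eq.
Each mole of Na₂CO₃ supplies 2 eq, so 510 / 2 = 255 mol.
Mass: 255 mol × 106 g/mol = 27,030 g.

27.0 kg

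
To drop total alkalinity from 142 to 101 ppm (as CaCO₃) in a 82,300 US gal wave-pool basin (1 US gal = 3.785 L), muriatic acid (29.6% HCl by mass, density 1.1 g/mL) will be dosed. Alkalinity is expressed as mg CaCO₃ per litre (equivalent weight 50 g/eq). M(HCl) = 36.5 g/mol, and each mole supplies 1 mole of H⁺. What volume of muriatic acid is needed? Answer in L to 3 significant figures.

Volume: 82,300 US gal × 3.785 L/gal = 311,506 L.
Alkalinity to neutralize: (142 − 101) = 41 mg/L as CaCO₃ × 311,506 L = 12,770 g as CaCO₃.
Equivalents of H⁺ required: 12,770 ÷ 50 g/eq = 255.4 eq = 255.4 mol HCl.
Mass of HCl: 255.4 × 36.5 = 9323 g.
Mass of 29.6% solution: 9323 / 0.296 = 31,500 g.
Volume: 31,500 g ÷ 1.1 g/mL = 28,630 mL.

28.6 L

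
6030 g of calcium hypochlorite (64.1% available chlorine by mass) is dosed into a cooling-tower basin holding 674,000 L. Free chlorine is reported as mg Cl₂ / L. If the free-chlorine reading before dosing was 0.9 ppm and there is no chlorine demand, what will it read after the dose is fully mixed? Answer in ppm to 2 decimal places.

Available chlorine delivered: 6030 g × 0.641 = 3865 g as Cl₂.
Concentration rise: 3865 g / 674,000 L = 5.735 mg/L = 5.73 ppm.
Final FC: 0.9 + 5.73 = 6.63 ppm.

6.63 ppm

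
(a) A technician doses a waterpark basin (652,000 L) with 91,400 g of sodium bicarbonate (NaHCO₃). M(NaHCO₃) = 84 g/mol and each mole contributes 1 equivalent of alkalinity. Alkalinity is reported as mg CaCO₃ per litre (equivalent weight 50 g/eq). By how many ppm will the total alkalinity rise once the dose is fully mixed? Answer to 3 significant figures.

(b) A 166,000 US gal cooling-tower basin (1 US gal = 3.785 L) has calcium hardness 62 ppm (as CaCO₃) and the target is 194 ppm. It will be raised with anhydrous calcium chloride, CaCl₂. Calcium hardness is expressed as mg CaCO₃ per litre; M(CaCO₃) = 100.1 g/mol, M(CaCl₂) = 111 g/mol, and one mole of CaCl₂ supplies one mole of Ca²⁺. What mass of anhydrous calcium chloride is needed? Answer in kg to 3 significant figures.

(a) 83.4 ppm; (b) 92.0 kg

(a) Moles of NaHCO₃: 91,400 g ÷ 84 g/mol = 1088 mol → 1088 eq of alkalinity.
(a) As CaCO₃: 1088 eq × 50 g/eq = 54,400 g.
(a) Rise: 54,400 g / 652,000 L × 1000 = 83.44 mg/L.

(b) Volume: 166,000 US gal × 3.785 L/gal = 628,310 L.
(b) Hardness to add: (194 − 62) = 132 mg/L as CaCO₃ × 628,310 L = 82,940 g as CaCO₃.
(b) Moles of Ca²⁺ (1 mol Ca²⁺ ≡ 1 mol CaCO₃): 82,940 / 100.1 g/mol = 828.5 mol.
(b) Mass of CaCl₂: 828.5 × 111 = 91,970 g.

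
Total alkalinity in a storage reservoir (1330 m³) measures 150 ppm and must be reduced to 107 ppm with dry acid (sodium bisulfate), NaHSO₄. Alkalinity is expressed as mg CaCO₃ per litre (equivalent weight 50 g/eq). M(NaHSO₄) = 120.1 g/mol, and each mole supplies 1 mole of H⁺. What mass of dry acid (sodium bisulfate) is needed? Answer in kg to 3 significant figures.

137 kg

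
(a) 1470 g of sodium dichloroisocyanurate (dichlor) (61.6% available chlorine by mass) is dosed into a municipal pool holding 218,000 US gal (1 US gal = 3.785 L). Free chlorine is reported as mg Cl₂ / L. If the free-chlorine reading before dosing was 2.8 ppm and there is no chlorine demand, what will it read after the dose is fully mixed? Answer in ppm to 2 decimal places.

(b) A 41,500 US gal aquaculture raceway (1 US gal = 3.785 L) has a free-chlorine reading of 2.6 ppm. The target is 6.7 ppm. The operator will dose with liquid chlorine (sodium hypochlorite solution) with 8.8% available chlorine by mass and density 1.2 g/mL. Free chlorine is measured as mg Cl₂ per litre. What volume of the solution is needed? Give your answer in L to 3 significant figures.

(a) 3.90 ppm; (b) 6.10 L

(a) Volume: 218,000 US gal × 3.785 L/gal = 825,130 L.
(a) Available chlorine delivered: 1470 g × 0.616 = 905.5 g as Cl₂.
(a) Concentration rise: 905.5 g / 825,130 L = 1.097 mg/L = 1.10 ppm.
(a) Final FC: 2.8 + 1.10 = 3.90 ppm.

(b) Volume: 41,500 US gal × 3.785 L/gal = 157,078 L.
(b) Chlorine deficit: 6.7 − 2.6 = 4.1 ppm = 4.1 mg/L as Cl₂.
(b) Cl₂ equivalent needed: 4.1 mg/L × 157,078 L = 644,000 mg = 644 g.
(b) Product at 8.8% available chlorine: 644 / 0.088 = 7318 g.
(b) Volume at density 1.2 g/mL: 7318 g ÷ 1.2 g/mL = 6099 mL.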